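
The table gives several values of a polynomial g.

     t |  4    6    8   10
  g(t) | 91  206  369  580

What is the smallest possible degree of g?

Forward differences of the values at t = 4, 6, 8, 10:
  g  : 91  206  369  580
  Δ  : 115  163  211
  Δ^2: 48  48
  Δ^3: 0
The second differences are constant (48) and nonzero, while all higher differences vanish, so the minimal degree is 2.

2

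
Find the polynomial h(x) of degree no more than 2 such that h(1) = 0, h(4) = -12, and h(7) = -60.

h(x) = -2x^2 + 6x - 4

Write h(x) = ax^2 + bx + c. Substituting each data point gives a linear system:
  a + b + c = 0
  16a + 4b + c = -12
  49a + 7b + c = -60
Solving the system yields a = -2, b = 6, c = -4.
So h(x) = -2x^2 + 6x - 4.
Check: h(4) = -12. ✓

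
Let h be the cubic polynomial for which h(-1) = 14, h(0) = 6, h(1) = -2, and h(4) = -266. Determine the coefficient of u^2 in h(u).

Write h(u) = au^3 + bu^2 + cu + d. Substituting each data point gives a linear system:
  -a + b - c + d = 14
  d = 6
  a + b + c + d = -2
  64a + 16b + 4c + d = -266
Solving the system yields a = -4, b = 0, c = -4, d = 6.
So h(u) = -4u³ - 4u + 6.
The coefficient of u^2 is 0.

0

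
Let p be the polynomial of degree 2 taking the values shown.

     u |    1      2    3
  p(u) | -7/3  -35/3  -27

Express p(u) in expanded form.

Write p(u) = au^2 + bu + c. Substituting each data point gives a linear system:
  a + b + c = -7/3
  4a + 2b + c = -35/3
  9a + 3b + c = -27
Solving the system yields a = -3, b = -1/3, c = 1.
So p(u) = -3u^2 - (1/3)u + 1.
Check: p(2) = -35/3. ✓

p(u) = -3u^2 - (1/3)u + 1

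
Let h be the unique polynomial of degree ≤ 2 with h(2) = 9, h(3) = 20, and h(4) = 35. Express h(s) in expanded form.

h(s) = 2s^2 + s - 1

Write h(s) = as^2 + bs + c. Substituting each data point gives a linear system:
  4a + 2b + c = 9
  9a + 3b + c = 20
  16a + 4b + c = 35
Solving the system yields a = 2, b = 1, c = -1.
So h(s) = 2s^2 + s - 1.
Check: h(4) = 35. ✓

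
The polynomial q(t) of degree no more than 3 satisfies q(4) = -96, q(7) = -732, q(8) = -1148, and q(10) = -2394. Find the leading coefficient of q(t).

-3

Write q(t) = at^3 + bt^2 + ct + d. Substituting each data point gives a linear system:
  64a + 16b + 4c + d = -96
  343a + 49b + 7c + d = -732
  512a + 64b + 8c + d = -1148
  1000a + 100b + 10c + d = -2394
Solving the system yields a = -3, b = 6, c = 1, d = -4.
So q(t) = -3t³ + 6t² + t - 4.
The leading coefficient is -3.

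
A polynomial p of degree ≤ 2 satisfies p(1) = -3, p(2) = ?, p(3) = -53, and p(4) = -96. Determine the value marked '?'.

On equispaced nodes a degree-2 polynomial has vanishing third forward difference, so
  - p(1) + 3·p(2) - 3·p(3) + p(4) = 0.
Substituting the known values and solving for p(2):
  3·p(2) = -66
  p(2) = -22.

-22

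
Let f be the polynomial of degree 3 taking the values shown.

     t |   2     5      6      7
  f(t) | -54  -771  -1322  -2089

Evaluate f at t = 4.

Write f(t) = at^3 + bt^2 + ct + d. Substituting each data point gives a linear system:
  8a + 4b + 2c + d = -54
  125a + 25b + 5c + d = -771
  216a + 36b + 6c + d = -1322
  343a + 49b + 7c + d = -2089
Solving the system yields a = -6, b = 0, c = -5, d = 4.
So f(t) = -6t^3 - 5t + 4.
Then f(4) = -400.

-400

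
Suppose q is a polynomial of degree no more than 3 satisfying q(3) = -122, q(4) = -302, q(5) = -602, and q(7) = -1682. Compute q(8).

Write q(s) = as^3 + bs^2 + cs + d. Substituting each data point gives a linear system:
  27a + 9b + 3c + d = -122
  64a + 16b + 4c + d = -302
  125a + 25b + 5c + d = -602
  343a + 49b + 7c + d = -1682
Solving the system yields a = -5, b = 0, c = 5, d = -2.
So q(s) = -5s³ + 5s - 2.
Then q(8) = -2522.

-2522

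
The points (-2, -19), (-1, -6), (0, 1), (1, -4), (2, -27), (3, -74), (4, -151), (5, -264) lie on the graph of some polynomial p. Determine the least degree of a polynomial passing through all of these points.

3

Forward differences of the values at s = -2, -1, 0, 1, 2, 3, 4, 5:
  p  : -19  -6  1  -4  -27  -74  -151  -264
  Δ  : 13  7  -5  -23  -47  -77  -113
  Δ^2: -6  -12  -18  -24  -30  -36
  Δ^3: -6  -6  -6  -6  -6
  Δ^4: 0  0  0  0
  Δ^5: 0  0  0
  Δ^6: 0  0
  Δ^7: 0
The third differences are constant (-6) and nonzero, while all higher differences vanish, so the minimal degree is 3.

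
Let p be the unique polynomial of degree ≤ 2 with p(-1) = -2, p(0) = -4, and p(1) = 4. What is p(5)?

Forward differences of the values at u = -1, 0, 1:
  p  : -2  -4  4
  Δ  : -2  8
  Δ^2: 10
The second differences are constant, confirming degree 2.
Interpolating (Newton forward form) and evaluating at u = 5 gives p(5) = 136.

136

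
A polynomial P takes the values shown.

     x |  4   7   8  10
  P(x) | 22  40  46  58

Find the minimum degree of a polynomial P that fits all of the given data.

1

Divided differences on the nodes 4, 7, 8, 10:
  order 0: 22  40  46  58
  order 1: 6  6  6
  order 2: 0  0
  order 3: 0
The order-1 divided differences are all 6 (nonzero) and every higher order vanishes, so the data lies on a polynomial of degree exactly 1.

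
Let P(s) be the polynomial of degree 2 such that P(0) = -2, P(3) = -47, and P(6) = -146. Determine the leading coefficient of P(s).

Write P(s) = as^2 + bs + c. Substituting each data point gives a linear system:
  c = -2
  9a + 3b + c = -47
  36a + 6b + c = -146
Solving the system yields a = -3, b = -6, c = -2.
So P(s) = -3s² - 6s - 2.
The leading coefficient is -3.

-3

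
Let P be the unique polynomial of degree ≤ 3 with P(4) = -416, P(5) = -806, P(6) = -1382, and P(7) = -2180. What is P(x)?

P(x) = -6x^3 - 3x^2 + 3x + 4

Using the Lagrange interpolation formula with nodes 4, 5, 6, 7:
  L_0(x) = (x - 5)(x - 6)(x - 7) / -6
  L_1(x) = (x - 4)(x - 6)(x - 7) / 2
  L_2(x) = (x - 4)(x - 5)(x - 7) / -2
  L_3(x) = (x - 4)(x - 5)(x - 6) / 6
Then P(x) = -416·L_0(x) - 806·L_1(x) - 1382·L_2(x) - 2180·L_3(x).
Expanding and collecting terms gives P(x) = -6x^3 - 3x^2 + 3x + 4.
Check: P(5) = -806. ✓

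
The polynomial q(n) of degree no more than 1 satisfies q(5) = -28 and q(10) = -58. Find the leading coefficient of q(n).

Write q(n) = an + b. Substituting each data point gives a linear system:
  5a + b = -28
  10a + b = -58
Solving the system yields a = -6, b = 2.
So q(n) = -6n + 2.
The leading coefficient is -6.

-6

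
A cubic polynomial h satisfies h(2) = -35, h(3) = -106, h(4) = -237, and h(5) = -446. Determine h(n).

Using the Lagrange interpolation formula with nodes 2, 3, 4, 5:
  L_0(n) = (n - 3)(n - 4)(n - 5) / -6
  L_1(n) = (n - 2)(n - 4)(n - 5) / 2
  L_2(n) = (n - 2)(n - 3)(n - 5) / -2
  L_3(n) = (n - 2)(n - 3)(n - 4) / 6
Then h(n) = -35·L_0(n) - 106·L_1(n) - 237·L_2(n) - 446·L_3(n).
Expanding and collecting terms gives h(n) = -3n³ - 3n² + n - 1.
Check: h(3) = -106. ✓

h(n) = -3n^3 - 3n^2 + n - 1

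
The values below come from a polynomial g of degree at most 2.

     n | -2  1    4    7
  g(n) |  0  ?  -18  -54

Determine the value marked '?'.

0

On equispaced nodes a degree-2 polynomial has vanishing third forward difference, so
  - g(-2) + 3·g(1) - 3·g(4) + g(7) = 0.
Substituting the known values and solving for g(1):
  3·g(1) = 0
  g(1) = 0.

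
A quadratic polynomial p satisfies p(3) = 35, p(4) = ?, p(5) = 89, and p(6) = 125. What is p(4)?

59

The 3 known points determine the degree-2 polynomial uniquely.
Write p(t) = at^2 + bt + c. Substituting each data point gives a linear system:
  9a + 3b + c = 35
  25a + 5b + c = 89
  36a + 6b + c = 125
Solving the system yields a = 3, b = 3, c = -1.
So p(t) = 3t² + 3t - 1.
Then p(4) = 59.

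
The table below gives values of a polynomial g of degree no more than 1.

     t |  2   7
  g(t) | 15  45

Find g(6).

Using the Lagrange interpolation formula with nodes 2, 7:
  L_0(t) = (t - 7) / -5
  L_1(t) = (t - 2) / 5
Then g(t) = 15·L_0(t) + 45·L_1(t).
Expanding and collecting terms gives g(t) = 6t + 3.
Evaluating at t = 6: g(6) = 39.

39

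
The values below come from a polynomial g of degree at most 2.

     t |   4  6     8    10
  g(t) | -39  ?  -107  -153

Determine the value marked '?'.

-69

The 3 known points determine the degree-2 polynomial uniquely.
Write g(t) = at^2 + bt + c. Substituting each data point gives a linear system:
  16a + 4b + c = -39
  64a + 8b + c = -107
  100a + 10b + c = -153
Solving the system yields a = -1, b = -5, c = -3.
So g(t) = -t^2 - 5t - 3.
Then g(6) = -69.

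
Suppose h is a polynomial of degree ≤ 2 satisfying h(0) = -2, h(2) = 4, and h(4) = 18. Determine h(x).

h(x) = x^2 + x - 2

Write h(x) = ax^2 + bx + c. Substituting each data point gives a linear system:
  c = -2
  4a + 2b + c = 4
  16a + 4b + c = 18
Solving the system yields a = 1, b = 1, c = -2.
So h(x) = x^2 + x - 2.
Check: h(2) = 4. ✓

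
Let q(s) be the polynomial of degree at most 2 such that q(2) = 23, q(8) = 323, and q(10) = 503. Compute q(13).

Write q(s) = as^2 + bs + c. Substituting each data point gives a linear system:
  4a + 2b + c = 23
  64a + 8b + c = 323
  100a + 10b + c = 503
Solving the system yields a = 5, b = 0, c = 3.
So q(s) = 5s^2 + 3.
Then q(13) = 848.

848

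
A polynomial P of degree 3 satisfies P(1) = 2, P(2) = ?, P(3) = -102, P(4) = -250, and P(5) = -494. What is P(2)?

The 4 known points determine the degree-3 polynomial uniquely.
Write P(u) = au^3 + bu^2 + cu + d. Substituting each data point gives a linear system:
  a + b + c + d = 2
  27a + 9b + 3c + d = -102
  64a + 16b + 4c + d = -250
  125a + 25b + 5c + d = -494
Solving the system yields a = -4, b = 0, c = 0, d = 6.
So P(u) = -4u^3 + 6.
Then P(2) = -26.

-26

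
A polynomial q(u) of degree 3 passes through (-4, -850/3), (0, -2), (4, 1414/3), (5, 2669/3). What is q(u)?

q(u) = 6u^3 + 6u^2 - (5/3)u - 2

Using the Lagrange interpolation formula with nodes -4, 0, 4, 5:
  L_0(u) = u(u - 4)(u - 5) / -288
  L_1(u) = (u + 4)(u - 4)(u - 5) / 80
  L_2(u) = (u + 4)u(u - 5) / -32
  L_3(u) = (u + 4)u(u - 4) / 45
Then q(u) = -850/3·L_0(u) - 2·L_1(u) + 1414/3·L_2(u) + 2669/3·L_3(u).
Expanding and collecting terms gives q(u) = 6u^3 + 6u^2 - (5/3)u - 2.
Check: q(-4) = -850/3. ✓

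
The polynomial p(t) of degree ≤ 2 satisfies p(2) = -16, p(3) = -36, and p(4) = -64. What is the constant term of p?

Write p(t) = at^2 + bt + c. Substituting each data point gives a linear system:
  4a + 2b + c = -16
  9a + 3b + c = -36
  16a + 4b + c = -64
Solving the system yields a = -4, b = 0, c = 0.
So p(t) = -4t^2.
The constant term is 0.

0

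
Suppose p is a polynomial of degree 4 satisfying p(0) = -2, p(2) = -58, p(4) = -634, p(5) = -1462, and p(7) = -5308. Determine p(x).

p(x) = -2x^4 - x^3 - 3x^2 - 2x - 2

Using the Lagrange interpolation formula with nodes 0, 2, 4, 5, 7:
  L_0(x) = (x - 2)(x - 4)(x - 5)(x - 7) / 280
  L_1(x) = x(x - 4)(x - 5)(x - 7) / -60
  L_2(x) = x(x - 2)(x - 5)(x - 7) / 24
  L_3(x) = x(x - 2)(x - 4)(x - 7) / -30
  L_4(x) = x(x - 2)(x - 4)(x - 5) / 210
Then p(x) = -2·L_0(x) - 58·L_1(x) - 634·L_2(x) - 1462·L_3(x) - 5308·L_4(x).
Expanding and collecting terms gives p(x) = -2x⁴ - x³ - 3x² - 2x - 2.
Check: p(7) = -5308. ✓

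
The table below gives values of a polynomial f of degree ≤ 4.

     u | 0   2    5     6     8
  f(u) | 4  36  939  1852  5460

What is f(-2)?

-20

Using the Lagrange interpolation formula with nodes 0, 2, 5, 6, 8:
  L_0(u) = (u - 2)(u - 5)(u - 6)(u - 8) / 480
  L_1(u) = u(u - 5)(u - 6)(u - 8) / -144
  L_2(u) = u(u - 2)(u - 6)(u - 8) / 45
  L_3(u) = u(u - 2)(u - 5)(u - 8) / -48
  L_4(u) = u(u - 2)(u - 5)(u - 6) / 288
Then f(u) = 4·L_0(u) + 36·L_1(u) + 939·L_2(u) + 1852·L_3(u) + 5460·L_4(u).
Expanding and collecting terms gives f(u) = u^4 + 3u^3 - 3u^2 + 2u + 4.
Evaluating at u = -2: f(-2) = -20.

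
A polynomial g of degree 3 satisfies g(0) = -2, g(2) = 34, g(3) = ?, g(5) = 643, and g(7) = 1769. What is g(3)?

The 4 known points determine the degree-3 polynomial uniquely.
Write g(n) = an^3 + bn^2 + cn + d. Substituting each data point gives a linear system:
  d = -2
  8a + 4b + 2c + d = 34
  125a + 25b + 5c + d = 643
  343a + 49b + 7c + d = 1769
Solving the system yields a = 5, b = 2, c = -6, d = -2.
So g(n) = 5n³ + 2n² - 6n - 2.
Then g(3) = 133.

133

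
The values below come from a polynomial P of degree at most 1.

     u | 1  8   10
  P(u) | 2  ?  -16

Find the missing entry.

The 2 known points determine the degree-1 polynomial uniquely.
Write P(u) = au + b. Substituting each data point gives a linear system:
  a + b = 2
  10a + b = -16
Solving the system yields a = -2, b = 4.
So P(u) = -2u + 4.
Then P(8) = -12.

-12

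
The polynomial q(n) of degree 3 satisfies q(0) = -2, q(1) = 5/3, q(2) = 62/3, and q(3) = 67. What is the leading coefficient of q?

2

Write q(n) = an^3 + bn^2 + cn + d. Substituting each data point gives a linear system:
  d = -2
  a + b + c + d = 5/3
  8a + 4b + 2c + d = 62/3
  27a + 9b + 3c + d = 67
Solving the system yields a = 2, b = 5/3, c = 0, d = -2.
So q(n) = 2n^3 + (5/3)n^2 - 2.
The leading coefficient is 2.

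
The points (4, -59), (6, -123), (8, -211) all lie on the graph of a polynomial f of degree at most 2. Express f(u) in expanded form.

Write f(u) = au^2 + bu + c. Substituting each data point gives a linear system:
  16a + 4b + c = -59
  36a + 6b + c = -123
  64a + 8b + c = -211
Solving the system yields a = -3, b = -2, c = -3.
So f(u) = -3u² - 2u - 3.
Check: f(4) = -59. ✓

f(u) = -3u^2 - 2u - 3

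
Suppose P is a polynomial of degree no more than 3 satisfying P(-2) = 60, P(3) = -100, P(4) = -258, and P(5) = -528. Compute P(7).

Using the Lagrange interpolation formula with nodes -2, 3, 4, 5:
  L_0(u) = (u - 3)(u - 4)(u - 5) / -210
  L_1(u) = (u + 2)(u - 4)(u - 5) / 10
  L_2(u) = (u + 2)(u - 3)(u - 5) / -6
  L_3(u) = (u + 2)(u - 3)(u - 4) / 14
Then P(u) = 60·L_0(u) - 100·L_1(u) - 258·L_2(u) - 528·L_3(u).
Expanding and collecting terms gives P(u) = -5u^3 + 4u^2 - u + 2.
Evaluating at u = 7: P(7) = -1524.

-1524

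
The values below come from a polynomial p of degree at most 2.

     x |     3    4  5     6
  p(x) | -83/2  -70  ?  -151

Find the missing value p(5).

The 3 known points determine the degree-2 polynomial uniquely.
Write p(x) = ax^2 + bx + c. Substituting each data point gives a linear system:
  9a + 3b + c = -83/2
  16a + 4b + c = -70
  36a + 6b + c = -151
Solving the system yields a = -4, b = -1/2, c = -4.
So p(x) = -4x^2 - (1/2)x - 4.
Then p(5) = -213/2.

-213/2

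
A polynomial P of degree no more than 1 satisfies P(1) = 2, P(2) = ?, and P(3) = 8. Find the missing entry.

On equispaced nodes a degree-1 polynomial has vanishing second forward difference, so
  P(1) - 2·P(2) + P(3) = 0.
Substituting the known values and solving for P(2):
  -2·P(2) = -10
  P(2) = 5.

5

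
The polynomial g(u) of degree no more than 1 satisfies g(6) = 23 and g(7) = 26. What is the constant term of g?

5

Write g(u) = au + b. Substituting each data point gives a linear system:
  6a + b = 23
  7a + b = 26
Solving the system yields a = 3, b = 5.
So g(u) = 3u + 5.
The constant term is 5.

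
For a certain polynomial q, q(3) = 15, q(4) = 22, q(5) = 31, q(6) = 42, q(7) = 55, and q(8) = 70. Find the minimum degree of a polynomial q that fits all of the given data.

Forward differences of the values at x = 3, 4, 5, 6, 7, 8:
  q  : 15  22  31  42  55  70
  Δ  : 7  9  11  13  15
  Δ^2: 2  2  2  2
  Δ^3: 0  0  0
  Δ^4: 0  0
  Δ^5: 0
The second differences are constant (2) and nonzero, while all higher differences vanish, so the minimal degree is 2.

2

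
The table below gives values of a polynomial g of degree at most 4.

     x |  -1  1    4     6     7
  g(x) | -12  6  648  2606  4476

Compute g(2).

Using the Lagrange interpolation formula with nodes -1, 1, 4, 6, 7:
  L_0(x) = (x - 1)(x - 4)(x - 6)(x - 7) / 560
  L_1(x) = (x + 1)(x - 4)(x - 6)(x - 7) / -180
  L_2(x) = (x + 1)(x - 1)(x - 6)(x - 7) / 90
  L_3(x) = (x + 1)(x - 1)(x - 4)(x - 7) / -70
  L_4(x) = (x + 1)(x - 1)(x - 4)(x - 6) / 144
Then g(x) = -12·L_0(x) + 6·L_1(x) + 648·L_2(x) + 2606·L_3(x) + 4476·L_4(x).
Expanding and collecting terms gives g(x) = x⁴ + 6x³ + 3x - 4.
Evaluating at x = 2: g(2) = 66.

66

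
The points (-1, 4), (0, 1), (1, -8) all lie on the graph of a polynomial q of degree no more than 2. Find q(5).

Write q(x) = ax^2 + bx + c. Substituting each data point gives a linear system:
  a - b + c = 4
  c = 1
  a + b + c = -8
Solving the system yields a = -3, b = -6, c = 1.
So q(x) = -3x² - 6x + 1.
Then q(5) = -104.

-104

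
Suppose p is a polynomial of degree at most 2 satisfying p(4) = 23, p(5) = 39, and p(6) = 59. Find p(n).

Write p(n) = an^2 + bn + c. Substituting each data point gives a linear system:
  16a + 4b + c = 23
  25a + 5b + c = 39
  36a + 6b + c = 59
Solving the system yields a = 2, b = -2, c = -1.
So p(n) = 2n² - 2n - 1.
Check: p(6) = 59. ✓

p(n) = 2n^2 - 2n - 1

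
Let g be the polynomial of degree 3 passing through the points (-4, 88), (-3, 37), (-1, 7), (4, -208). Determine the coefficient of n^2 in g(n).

-4

Write g(n) = an^3 + bn^2 + cn + d. Substituting each data point gives a linear system:
  -64a + 16b - 4c + d = 88
  -27a + 9b - 3c + d = 37
  -a + b - c + d = 7
  64a + 16b + 4c + d = -208
Solving the system yields a = -2, b = -4, c = -5, d = 4.
So g(n) = -2n³ - 4n² - 5n + 4.
The coefficient of n^2 is -4.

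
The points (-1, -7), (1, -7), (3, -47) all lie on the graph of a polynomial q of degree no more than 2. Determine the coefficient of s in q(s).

Write q(s) = as^2 + bs + c. Substituting each data point gives a linear system:
  a - b + c = -7
  a + b + c = -7
  9a + 3b + c = -47
Solving the system yields a = -5, b = 0, c = -2.
So q(s) = -5s^2 - 2.
The coefficient of s is 0.

0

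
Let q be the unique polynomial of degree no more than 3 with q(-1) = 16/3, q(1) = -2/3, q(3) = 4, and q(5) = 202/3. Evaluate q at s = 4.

76/3

Using the Lagrange interpolation formula with nodes -1, 1, 3, 5:
  L_0(s) = (s - 1)(s - 3)(s - 5) / -48
  L_1(s) = (s + 1)(s - 3)(s - 5) / 16
  L_2(s) = (s + 1)(s - 1)(s - 5) / -16
  L_3(s) = (s + 1)(s - 1)(s - 3) / 48
Then q(s) = 16/3·L_0(s) - 2/3·L_1(s) + 4·L_2(s) + 202/3·L_3(s).
Expanding and collecting terms gives q(s) = s^3 - (5/3)s^2 - 4s + 4.
Evaluating at s = 4: q(4) = 76/3.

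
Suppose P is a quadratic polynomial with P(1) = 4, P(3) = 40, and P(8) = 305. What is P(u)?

P(u) = 5u^2 - 2u + 1

Using the Lagrange interpolation formula with nodes 1, 3, 8:
  L_0(u) = (u - 3)(u - 8) / 14
  L_1(u) = (u - 1)(u - 8) / -10
  L_2(u) = (u - 1)(u - 3) / 35
Then P(u) = 4·L_0(u) + 40·L_1(u) + 305·L_2(u).
Expanding and collecting terms gives P(u) = 5u^2 - 2u + 1.
Check: P(1) = 4. ✓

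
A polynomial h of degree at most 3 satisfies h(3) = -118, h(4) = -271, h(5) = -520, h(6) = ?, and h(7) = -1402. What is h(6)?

-889

The 4 known points determine the degree-3 polynomial uniquely.
Write h(t) = at^3 + bt^2 + ct + d. Substituting each data point gives a linear system:
  27a + 9b + 3c + d = -118
  64a + 16b + 4c + d = -271
  125a + 25b + 5c + d = -520
  343a + 49b + 7c + d = -1402
Solving the system yields a = -4, b = 0, c = -5, d = 5.
So h(t) = -4t^3 - 5t + 5.
Then h(6) = -889.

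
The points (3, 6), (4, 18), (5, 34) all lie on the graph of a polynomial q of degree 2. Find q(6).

54

Forward differences of the values at x = 3, 4, 5:
  q  : 6  18  34
  Δ  : 12  16
  Δ^2: 4
The second differences are constant, confirming degree 2.
Interpolating (Newton forward form) and evaluating at x = 6 gives q(6) = 54.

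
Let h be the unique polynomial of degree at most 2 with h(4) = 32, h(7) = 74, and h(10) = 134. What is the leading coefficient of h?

1

Write h(t) = at^2 + bt + c. Substituting each data point gives a linear system:
  16a + 4b + c = 32
  49a + 7b + c = 74
  100a + 10b + c = 134
Solving the system yields a = 1, b = 3, c = 4.
So h(t) = t^2 + 3t + 4.
The leading coefficient is 1.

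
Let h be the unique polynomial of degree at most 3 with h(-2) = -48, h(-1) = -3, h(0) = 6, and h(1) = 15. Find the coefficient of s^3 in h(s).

Write h(s) = as^3 + bs^2 + cs + d. Substituting each data point gives a linear system:
  -8a + 4b - 2c + d = -48
  -a + b - c + d = -3
  d = 6
  a + b + c + d = 15
Solving the system yields a = 6, b = 0, c = 3, d = 6.
So h(s) = 6s^3 + 3s + 6.
The leading coefficient is 6.

6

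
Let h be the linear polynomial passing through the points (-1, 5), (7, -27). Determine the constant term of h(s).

1

Write h(s) = as + b. Substituting each data point gives a linear system:
  -a + b = 5
  7a + b = -27
Solving the system yields a = -4, b = 1.
So h(s) = -4s + 1.
The constant term is 1.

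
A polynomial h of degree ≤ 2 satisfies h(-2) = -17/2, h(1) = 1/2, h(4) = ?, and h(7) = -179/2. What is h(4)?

On equispaced nodes a degree-2 polynomial has vanishing third forward difference, so
  - h(-2) + 3·h(1) - 3·h(4) + h(7) = 0.
Substituting the known values and solving for h(4):
  -3·h(4) = 159/2
  h(4) = -53/2.

-53/2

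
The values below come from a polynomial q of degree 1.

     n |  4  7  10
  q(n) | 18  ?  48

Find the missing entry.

33

On equispaced nodes a degree-1 polynomial has vanishing second forward difference, so
  q(4) - 2·q(7) + q(10) = 0.
Substituting the known values and solving for q(7):
  -2·q(7) = -66
  q(7) = 33.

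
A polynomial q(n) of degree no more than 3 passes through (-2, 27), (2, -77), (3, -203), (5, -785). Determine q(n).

Write q(n) = an^3 + bn^2 + cn + d. Substituting each data point gives a linear system:
  -8a + 4b - 2c + d = 27
  8a + 4b + 2c + d = -77
  27a + 9b + 3c + d = -203
  125a + 25b + 5c + d = -785
Solving the system yields a = -5, b = -5, c = -6, d = -5.
So q(n) = -5n³ - 5n² - 6n - 5.
Check: q(5) = -785. ✓

q(n) = -5n^3 - 5n^2 - 6n - 5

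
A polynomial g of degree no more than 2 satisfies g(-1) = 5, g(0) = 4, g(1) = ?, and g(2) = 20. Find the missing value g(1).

On equispaced nodes a degree-2 polynomial has vanishing third forward difference, so
  - g(-1) + 3·g(0) - 3·g(1) + g(2) = 0.
Substituting the known values and solving for g(1):
  -3·g(1) = -27
  g(1) = 9.

9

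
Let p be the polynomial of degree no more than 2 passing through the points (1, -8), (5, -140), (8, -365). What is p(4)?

Using the Lagrange interpolation formula with nodes 1, 5, 8:
  L_0(x) = (x - 5)(x - 8) / 28
  L_1(x) = (x - 1)(x - 8) / -12
  L_2(x) = (x - 1)(x - 5) / 21
Then p(x) = -8·L_0(x) - 140·L_1(x) - 365·L_2(x).
Expanding and collecting terms gives p(x) = -6x^2 + 3x - 5.
Evaluating at x = 4: p(4) = -89.

-89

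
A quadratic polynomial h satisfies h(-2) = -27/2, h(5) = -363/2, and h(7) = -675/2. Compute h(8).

-867/2

Write h(x) = ax^2 + bx + c. Substituting each data point gives a linear system:
  4a - 2b + c = -27/2
  25a + 5b + c = -363/2
  49a + 7b + c = -675/2
Solving the system yields a = -6, b = -6, c = -3/2.
So h(x) = -6x^2 - 6x - 3/2.
Then h(8) = -867/2.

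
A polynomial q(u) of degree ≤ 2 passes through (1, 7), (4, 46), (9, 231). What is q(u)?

Write q(u) = au^2 + bu + c. Substituting each data point gives a linear system:
  a + b + c = 7
  16a + 4b + c = 46
  81a + 9b + c = 231
Solving the system yields a = 3, b = -2, c = 6.
So q(u) = 3u² - 2u + 6.
Check: q(9) = 231. ✓

q(u) = 3u^2 - 2u + 6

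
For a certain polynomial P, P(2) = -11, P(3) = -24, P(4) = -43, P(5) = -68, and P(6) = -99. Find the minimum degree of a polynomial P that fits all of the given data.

2

Forward differences of the values at x = 2, 3, 4, 5, 6:
  P  : -11  -24  -43  -68  -99
  Δ  : -13  -19  -25  -31
  Δ^2: -6  -6  -6
  Δ^3: 0  0
  Δ^4: 0
The second differences are constant (-6) and nonzero, while all higher differences vanish, so the minimal degree is 2.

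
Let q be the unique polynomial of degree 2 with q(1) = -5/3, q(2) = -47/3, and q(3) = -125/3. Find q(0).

Forward differences of the values at x = 1, 2, 3:
  q  : -5/3  -47/3  -125/3
  Δ  : -14  -26
  Δ^2: -12
The second differences are constant, confirming degree 2.
Interpolating (Newton forward form) and evaluating at x = 0 gives q(0) = 1/3.

1/3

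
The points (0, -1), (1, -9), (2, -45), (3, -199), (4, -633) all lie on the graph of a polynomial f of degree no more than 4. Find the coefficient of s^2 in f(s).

-2

Write f(s) = as^4 + bs^3 + cs^2 + ds + e. Substituting each data point gives a linear system:
  e = -1
  a + b + c + d + e = -9
  16a + 8b + 4c + 2d + e = -45
  81a + 27b + 9c + 3d + e = -199
  256a + 64b + 16c + 4d + e = -633
Solving the system yields a = -3, b = 3, c = -2, d = -6, e = -1.
So f(s) = -3s⁴ + 3s³ - 2s² - 6s - 1.
The coefficient of s^2 is -2.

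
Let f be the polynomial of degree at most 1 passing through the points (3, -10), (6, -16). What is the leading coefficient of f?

-2

Write f(u) = au + b. Substituting each data point gives a linear system:
  3a + b = -10
  6a + b = -16
Solving the system yields a = -2, b = -4.
So f(u) = -2u - 4.
The leading coefficient is -2.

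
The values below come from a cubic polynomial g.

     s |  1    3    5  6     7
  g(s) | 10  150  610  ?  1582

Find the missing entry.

1020

The 4 known points determine the degree-3 polynomial uniquely.
Write g(s) = as^3 + bs^2 + cs + d. Substituting each data point gives a linear system:
  a + b + c + d = 10
  27a + 9b + 3c + d = 150
  125a + 25b + 5c + d = 610
  343a + 49b + 7c + d = 1582
Solving the system yields a = 4, b = 4, c = 2, d = 0.
So g(s) = 4s^3 + 4s^2 + 2s.
Then g(6) = 1020.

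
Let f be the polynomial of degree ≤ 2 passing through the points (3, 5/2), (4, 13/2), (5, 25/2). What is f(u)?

f(u) = u^2 - 3u + 5/2

Write f(u) = au^2 + bu + c. Substituting each data point gives a linear system:
  9a + 3b + c = 5/2
  16a + 4b + c = 13/2
  25a + 5b + c = 25/2
Solving the system yields a = 1, b = -3, c = 5/2.
So f(u) = u^2 - 3u + 5/2.
Check: f(4) = 13/2. ✓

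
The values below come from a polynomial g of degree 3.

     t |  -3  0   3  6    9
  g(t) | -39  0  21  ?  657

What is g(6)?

186

The 4 known points determine the degree-3 polynomial uniquely.
Write g(t) = at^3 + bt^2 + ct + d. Substituting each data point gives a linear system:
  -27a + 9b - 3c + d = -39
  d = 0
  27a + 9b + 3c + d = 21
  729a + 81b + 9c + d = 657
Solving the system yields a = 1, b = -1, c = 1, d = 0.
So g(t) = t³ - t² + t.
Then g(6) = 186.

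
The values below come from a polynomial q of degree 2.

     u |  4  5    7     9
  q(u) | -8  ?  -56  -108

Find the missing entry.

The 3 known points determine the degree-2 polynomial uniquely.
Write q(u) = au^2 + bu + c. Substituting each data point gives a linear system:
  16a + 4b + c = -8
  49a + 7b + c = -56
  81a + 9b + c = -108
Solving the system yields a = -2, b = 6, c = 0.
So q(u) = -2u^2 + 6u.
Then q(5) = -20.

-20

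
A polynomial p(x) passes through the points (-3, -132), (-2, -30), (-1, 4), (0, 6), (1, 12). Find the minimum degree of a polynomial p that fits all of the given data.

Forward differences of the values at x = -3, -2, -1, 0, 1:
  p  : -132  -30  4  6  12
  Δ  : 102  34  2  6
  Δ^2: -68  -32  4
  Δ^3: 36  36
  Δ^4: 0
The third differences are constant (36) and nonzero, while all higher differences vanish, so the minimal degree is 3.

3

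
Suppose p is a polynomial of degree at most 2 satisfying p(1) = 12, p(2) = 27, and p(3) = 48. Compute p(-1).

0

Write p(x) = ax^2 + bx + c. Substituting each data point gives a linear system:
  a + b + c = 12
  4a + 2b + c = 27
  9a + 3b + c = 48
Solving the system yields a = 3, b = 6, c = 3.
So p(x) = 3x² + 6x + 3.
Then p(-1) = 0.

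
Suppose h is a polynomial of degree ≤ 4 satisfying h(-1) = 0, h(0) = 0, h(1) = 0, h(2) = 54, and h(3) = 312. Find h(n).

h(n) = 4n^4 + n^3 - 4n^2 - n

Write h(n) = an^4 + bn^3 + cn^2 + dn + e. Substituting each data point gives a linear system:
  a - b + c - d + e = 0
  e = 0
  a + b + c + d + e = 0
  16a + 8b + 4c + 2d + e = 54
  81a + 27b + 9c + 3d + e = 312
Solving the system yields a = 4, b = 1, c = -4, d = -1, e = 0.
So h(n) = 4n^4 + n^3 - 4n^2 - n.
Check: h(0) = 0. ✓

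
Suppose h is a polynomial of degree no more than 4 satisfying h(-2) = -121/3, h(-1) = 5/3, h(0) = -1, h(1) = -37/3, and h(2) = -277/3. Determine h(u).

h(u) = -4u^4 - 2u^3 - (1/3)u^2 - 5u - 1

Write h(u) = au^4 + bu^3 + cu^2 + du + e. Substituting each data point gives a linear system:
  16a - 8b + 4c - 2d + e = -121/3
  a - b + c - d + e = 5/3
  e = -1
  a + b + c + d + e = -37/3
  16a + 8b + 4c + 2d + e = -277/3
Solving the system yields a = -4, b = -2, c = -1/3, d = -5, e = -1.
So h(u) = -4u^4 - 2u^3 - (1/3)u^2 - 5u - 1.
Check: h(2) = -277/3. ✓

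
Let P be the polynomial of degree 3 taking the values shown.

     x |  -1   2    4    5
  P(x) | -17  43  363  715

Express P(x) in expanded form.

Write P(x) = ax^3 + bx^2 + cx + d. Substituting each data point gives a linear system:
  -a + b - c + d = -17
  8a + 4b + 2c + d = 43
  64a + 16b + 4c + d = 363
  125a + 25b + 5c + d = 715
Solving the system yields a = 6, b = -2, c = 4, d = -5.
So P(x) = 6x^3 - 2x^2 + 4x - 5.
Check: P(5) = 715. ✓

P(x) = 6x^3 - 2x^2 + 4x - 5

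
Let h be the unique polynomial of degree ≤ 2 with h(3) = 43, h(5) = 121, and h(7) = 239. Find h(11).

595

Forward differences of the values at s = 3, 5, 7:
  h  : 43  121  239
  Δ  : 78  118
  Δ^2: 40
The second differences are constant, confirming degree 2.
Interpolating (Newton forward form) and evaluating at s = 11 gives h(11) = 595.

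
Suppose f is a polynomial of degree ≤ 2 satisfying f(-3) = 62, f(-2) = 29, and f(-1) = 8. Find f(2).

17

Forward differences of the values at x = -3, -2, -1:
  f  : 62  29  8
  Δ  : -33  -21
  Δ^2: 12
The second differences are constant, confirming degree 2.
Interpolating (Newton forward form) and evaluating at x = 2 gives f(2) = 17.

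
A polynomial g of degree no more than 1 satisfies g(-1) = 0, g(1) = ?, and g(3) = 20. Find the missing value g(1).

10

The 2 known points determine the degree-1 polynomial uniquely.
Write g(x) = ax + b. Substituting each data point gives a linear system:
  -a + b = 0
  3a + b = 20
Solving the system yields a = 5, b = 5.
So g(x) = 5x + 5.
Then g(1) = 10.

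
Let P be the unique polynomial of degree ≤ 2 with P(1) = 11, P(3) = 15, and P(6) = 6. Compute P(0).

6

Using the Lagrange interpolation formula with nodes 1, 3, 6:
  L_0(t) = (t - 3)(t - 6) / 10
  L_1(t) = (t - 1)(t - 6) / -6
  L_2(t) = (t - 1)(t - 3) / 15
Then P(t) = 11·L_0(t) + 15·L_1(t) + 6·L_2(t).
Expanding and collecting terms gives P(t) = -t^2 + 6t + 6.
Evaluating at t = 0: P(0) = 6.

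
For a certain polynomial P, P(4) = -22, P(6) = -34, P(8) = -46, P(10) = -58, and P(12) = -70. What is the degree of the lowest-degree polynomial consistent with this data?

1

Forward differences of the values at x = 4, 6, 8, 10, 12:
  P  : -22  -34  -46  -58  -70
  Δ  : -12  -12  -12  -12
  Δ^2: 0  0  0
  Δ^3: 0  0
  Δ^4: 0
The first differences are constant (-12) and nonzero, while all higher differences vanish, so the minimal degree is 1.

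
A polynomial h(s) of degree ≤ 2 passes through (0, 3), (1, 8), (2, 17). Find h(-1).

Using the Lagrange interpolation formula with nodes 0, 1, 2:
  L_0(s) = (s - 1)(s - 2) / 2
  L_1(s) = s(s - 2) / -1
  L_2(s) = s(s - 1) / 2
Then h(s) = 3·L_0(s) + 8·L_1(s) + 17·L_2(s).
Expanding and collecting terms gives h(s) = 2s^2 + 3s + 3.
Evaluating at s = -1: h(-1) = 2.

2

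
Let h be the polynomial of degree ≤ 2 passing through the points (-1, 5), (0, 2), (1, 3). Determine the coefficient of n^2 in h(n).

2

Write h(n) = an^2 + bn + c. Substituting each data point gives a linear system:
  a - b + c = 5
  c = 2
  a + b + c = 3
Solving the system yields a = 2, b = -1, c = 2.
So h(n) = 2n^2 - n + 2.
The leading coefficient is 2.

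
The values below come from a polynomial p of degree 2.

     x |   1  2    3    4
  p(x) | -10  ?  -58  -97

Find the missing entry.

On equispaced nodes a degree-2 polynomial has vanishing third forward difference, so
  - p(1) + 3·p(2) - 3·p(3) + p(4) = 0.
Substituting the known values and solving for p(2):
  3·p(2) = -87
  p(2) = -29.

-29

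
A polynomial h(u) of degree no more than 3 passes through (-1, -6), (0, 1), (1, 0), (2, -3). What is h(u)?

h(u) = u^3 - 4u^2 + 2u + 1

Write h(u) = au^3 + bu^2 + cu + d. Substituting each data point gives a linear system:
  -a + b - c + d = -6
  d = 1
  a + b + c + d = 0
  8a + 4b + 2c + d = -3
Solving the system yields a = 1, b = -4, c = 2, d = 1.
So h(u) = u^3 - 4u^2 + 2u + 1.
Check: h(2) = -3. ✓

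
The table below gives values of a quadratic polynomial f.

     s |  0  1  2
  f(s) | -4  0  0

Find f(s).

Write f(s) = as^2 + bs + c. Substituting each data point gives a linear system:
  c = -4
  a + b + c = 0
  4a + 2b + c = 0
Solving the system yields a = -2, b = 6, c = -4.
So f(s) = -2s² + 6s - 4.
Check: f(0) = -4. ✓

f(s) = -2s^2 + 6s - 4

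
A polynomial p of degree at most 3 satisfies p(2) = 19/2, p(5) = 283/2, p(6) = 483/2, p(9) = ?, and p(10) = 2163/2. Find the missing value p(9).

1587/2

The 4 known points determine the degree-3 polynomial uniquely.
Write p(x) = ax^3 + bx^2 + cx + d. Substituting each data point gives a linear system:
  8a + 4b + 2c + d = 19/2
  125a + 25b + 5c + d = 283/2
  216a + 36b + 6c + d = 483/2
  1000a + 100b + 10c + d = 2163/2
Solving the system yields a = 1, b = 1, c = -2, d = 3/2.
So p(x) = x^3 + x^2 - 2x + 3/2.
Then p(9) = 1587/2.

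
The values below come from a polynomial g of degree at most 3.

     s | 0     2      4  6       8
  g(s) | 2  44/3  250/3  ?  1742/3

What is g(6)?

The 4 known points determine the degree-3 polynomial uniquely.
Write g(s) = as^3 + bs^2 + cs + d. Substituting each data point gives a linear system:
  d = 2
  8a + 4b + 2c + d = 44/3
  64a + 16b + 4c + d = 250/3
  512a + 64b + 8c + d = 1742/3
Solving the system yields a = 1, b = 1, c = 1/3, d = 2.
So g(s) = s^3 + s^2 + (1/3)s + 2.
Then g(6) = 256.

256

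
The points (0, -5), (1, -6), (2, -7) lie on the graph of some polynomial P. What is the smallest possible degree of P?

Forward differences of the values at n = 0, 1, 2:
  P  : -5  -6  -7
  Δ  : -1  -1
  Δ^2: 0
The first differences are constant (-1) and nonzero, while all higher differences vanish, so the minimal degree is 1.

1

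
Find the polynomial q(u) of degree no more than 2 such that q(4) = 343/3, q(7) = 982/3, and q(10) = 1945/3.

Using the Lagrange interpolation formula with nodes 4, 7, 10:
  L_0(u) = (u - 7)(u - 10) / 18
  L_1(u) = (u - 4)(u - 10) / -9
  L_2(u) = (u - 4)(u - 7) / 18
Then q(u) = 343/3·L_0(u) + 982/3·L_1(u) + 1945/3·L_2(u).
Expanding and collecting terms gives q(u) = 6u^2 + 5u - 5/3.
Check: q(4) = 343/3. ✓

q(u) = 6u^2 + 5u - 5/3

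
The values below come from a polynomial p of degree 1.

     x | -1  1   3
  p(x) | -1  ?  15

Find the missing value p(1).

7

The 2 known points determine the degree-1 polynomial uniquely.
Write p(x) = ax + b. Substituting each data point gives a linear system:
  -a + b = -1
  3a + b = 15
Solving the system yields a = 4, b = 3.
So p(x) = 4x + 3.
Then p(1) = 7.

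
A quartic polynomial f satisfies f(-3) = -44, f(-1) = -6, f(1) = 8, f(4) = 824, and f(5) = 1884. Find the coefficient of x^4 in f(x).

2

Write f(x) = ax^4 + bx^3 + cx^2 + dx + e. Substituting each data point gives a linear system:
  81a - 27b + 9c - 3d + e = -44
  a - b + c - d + e = -6
  a + b + c + d + e = 8
  256a + 64b + 16c + 4d + e = 824
  625a + 125b + 25c + 5d + e = 1884
Solving the system yields a = 2, b = 6, c = -5, d = 1, e = 4.
So f(x) = 2x^4 + 6x^3 - 5x^2 + x + 4.
The leading coefficient is 2.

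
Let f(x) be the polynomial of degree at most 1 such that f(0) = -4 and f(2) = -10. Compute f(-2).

Using the Lagrange interpolation formula with nodes 0, 2:
  L_0(x) = (x - 2) / -2
  L_1(x) = x / 2
Then f(x) = -4·L_0(x) - 10·L_1(x).
Expanding and collecting terms gives f(x) = -3x - 4.
Evaluating at x = -2: f(-2) = 2.

2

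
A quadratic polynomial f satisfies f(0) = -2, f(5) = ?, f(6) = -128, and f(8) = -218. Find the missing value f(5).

The 3 known points determine the degree-2 polynomial uniquely.
Write f(n) = an^2 + bn + c. Substituting each data point gives a linear system:
  c = -2
  36a + 6b + c = -128
  64a + 8b + c = -218
Solving the system yields a = -3, b = -3, c = -2.
So f(n) = -3n² - 3n - 2.
Then f(5) = -92.

-92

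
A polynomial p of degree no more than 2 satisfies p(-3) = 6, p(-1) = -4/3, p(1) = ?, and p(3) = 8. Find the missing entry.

The 3 known points determine the degree-2 polynomial uniquely.
Write p(t) = at^2 + bt + c. Substituting each data point gives a linear system:
  9a - 3b + c = 6
  a - b + c = -4/3
  9a + 3b + c = 8
Solving the system yields a = 1, b = 1/3, c = -2.
So p(t) = t^2 + (1/3)t - 2.
Then p(1) = -2/3.

-2/3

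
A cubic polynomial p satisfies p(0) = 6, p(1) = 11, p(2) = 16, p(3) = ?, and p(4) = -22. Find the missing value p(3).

The 4 known points determine the degree-3 polynomial uniquely.
Write p(n) = an^3 + bn^2 + cn + d. Substituting each data point gives a linear system:
  d = 6
  a + b + c + d = 11
  8a + 4b + 2c + d = 16
  64a + 16b + 4c + d = -22
Solving the system yields a = -2, b = 6, c = 1, d = 6.
So p(n) = -2n^3 + 6n^2 + n + 6.
Then p(3) = 9.

9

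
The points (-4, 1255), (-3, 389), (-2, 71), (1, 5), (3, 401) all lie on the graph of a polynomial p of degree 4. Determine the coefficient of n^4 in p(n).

Write p(n) = an^4 + bn^3 + cn^2 + dn + e. Substituting each data point gives a linear system:
  256a - 64b + 16c - 4d + e = 1255
  81a - 27b + 9c - 3d + e = 389
  16a - 8b + 4c - 2d + e = 71
  a + b + c + d + e = 5
  81a + 27b + 9c + 3d + e = 401
Solving the system yields a = 5, b = 0, c = -1, d = 2, e = -1.
So p(n) = 5n⁴ - n² + 2n - 1.
The leading coefficient is 5.

5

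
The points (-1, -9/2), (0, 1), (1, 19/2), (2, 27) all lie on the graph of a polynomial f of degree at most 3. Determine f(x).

f(x) = x^3 + (3/2)x^2 + 6x + 1

Write f(x) = ax^3 + bx^2 + cx + d. Substituting each data point gives a linear system:
  -a + b - c + d = -9/2
  d = 1
  a + b + c + d = 19/2
  8a + 4b + 2c + d = 27
Solving the system yields a = 1, b = 3/2, c = 6, d = 1.
So f(x) = x^3 + (3/2)x^2 + 6x + 1.
Check: f(1) = 19/2. ✓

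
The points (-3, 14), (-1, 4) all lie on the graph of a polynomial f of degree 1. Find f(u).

f(u) = -5u - 1

Write f(u) = au + b. Substituting each data point gives a linear system:
  -3a + b = 14
  -a + b = 4
Solving the system yields a = -5, b = -1.
So f(u) = -5u - 1.
Check: f(-3) = 14. ✓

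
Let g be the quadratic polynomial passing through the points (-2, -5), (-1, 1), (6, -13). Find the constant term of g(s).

5

Write g(s) = as^2 + bs + c. Substituting each data point gives a linear system:
  4a - 2b + c = -5
  a - b + c = 1
  36a + 6b + c = -13
Solving the system yields a = -1, b = 3, c = 5.
So g(s) = -s² + 3s + 5.
The constant term is 5.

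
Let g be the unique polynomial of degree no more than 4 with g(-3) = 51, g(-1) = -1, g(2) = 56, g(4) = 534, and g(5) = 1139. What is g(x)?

g(x) = x^4 + 3x^3 + 6x^2 - x - 6

Write g(x) = ax^4 + bx^3 + cx^2 + dx + e. Substituting each data point gives a linear system:
  81a - 27b + 9c - 3d + e = 51
  a - b + c - d + e = -1
  16a + 8b + 4c + 2d + e = 56
  256a + 64b + 16c + 4d + e = 534
  625a + 125b + 25c + 5d + e = 1139
Solving the system yields a = 1, b = 3, c = 6, d = -1, e = -6.
So g(x) = x⁴ + 3x³ + 6x² - x - 6.
Check: g(5) = 1139. ✓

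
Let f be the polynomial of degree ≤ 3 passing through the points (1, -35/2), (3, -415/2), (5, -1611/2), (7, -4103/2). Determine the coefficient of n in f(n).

Write f(n) = an^3 + bn^2 + cn + d. Substituting each data point gives a linear system:
  a + b + c + d = -35/2
  27a + 9b + 3c + d = -415/2
  125a + 25b + 5c + d = -1611/2
  343a + 49b + 7c + d = -4103/2
Solving the system yields a = -5, b = -6, c = -6, d = -1/2.
So f(n) = -5n^3 - 6n^2 - 6n - 1/2.
The coefficient of n is -6.

-6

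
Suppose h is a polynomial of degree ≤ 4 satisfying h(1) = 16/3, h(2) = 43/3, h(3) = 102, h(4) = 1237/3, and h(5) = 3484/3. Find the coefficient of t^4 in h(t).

3

Write h(t) = at^4 + bt^3 + ct^2 + dt + e. Substituting each data point gives a linear system:
  a + b + c + d + e = 16/3
  16a + 8b + 4c + 2d + e = 43/3
  81a + 27b + 9c + 3d + e = 102
  256a + 64b + 16c + 4d + e = 1237/3
  625a + 125b + 25c + 5d + e = 3484/3
Solving the system yields a = 3, b = -6, c = 1/3, d = 5, e = 3.
So h(t) = 3t^4 - 6t^3 + (1/3)t^2 + 5t + 3.
The leading coefficient is 3.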